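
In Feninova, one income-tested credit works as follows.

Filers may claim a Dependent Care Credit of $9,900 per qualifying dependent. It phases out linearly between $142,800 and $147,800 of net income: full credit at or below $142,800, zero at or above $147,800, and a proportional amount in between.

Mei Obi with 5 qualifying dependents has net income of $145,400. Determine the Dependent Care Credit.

$23,760

Dependent Care Credit: base = 5 × $9,900 = $49,500. $145,400 is $2,600 into a $5,000 phase-out range, leaving 2,400/5,000 of the credit: $49,500 × 2,400/5,000 = $23,760.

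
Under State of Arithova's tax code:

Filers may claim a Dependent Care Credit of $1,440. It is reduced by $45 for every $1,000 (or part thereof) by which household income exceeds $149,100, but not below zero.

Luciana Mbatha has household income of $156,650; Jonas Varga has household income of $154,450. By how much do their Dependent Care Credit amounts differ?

$90

Luciana ($156,650): Dependent Care Credit: income exceeds $149,100 by $7,550, which is 8 full-or-partial $1,000 increments; reduction = 8 × $45 = $360, leaving $1,080.
Jonas ($154,450): Dependent Care Credit: income exceeds $149,100 by $5,350, which is 6 full-or-partial $1,000 increments; reduction = 6 × $45 = $270, leaving $1,170.
Difference: |$1,080 − $1,170| = $90.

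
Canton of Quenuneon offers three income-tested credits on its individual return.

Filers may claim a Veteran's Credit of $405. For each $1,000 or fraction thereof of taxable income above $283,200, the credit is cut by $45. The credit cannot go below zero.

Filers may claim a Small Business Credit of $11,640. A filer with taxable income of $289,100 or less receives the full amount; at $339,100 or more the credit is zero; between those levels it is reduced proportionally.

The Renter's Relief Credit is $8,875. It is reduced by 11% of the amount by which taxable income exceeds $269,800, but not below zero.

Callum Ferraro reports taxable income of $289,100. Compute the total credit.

Veteran's Credit: income exceeds $283,200 by $5,900, which is 6 full-or-partial $1,000 increments; reduction = 6 × $45 = $270, leaving $135.
Small Business Credit: $289,100 is at or below the $289,100 threshold, so the full $11,640 applies.
Renter's Relief Credit: 11% of the $19,300 excess over $269,800 is $2,123; credit = $8,875 − $2,123 = $6,752.
Total: $135 + $11,640 + $6,752 = $18,527.

$18,527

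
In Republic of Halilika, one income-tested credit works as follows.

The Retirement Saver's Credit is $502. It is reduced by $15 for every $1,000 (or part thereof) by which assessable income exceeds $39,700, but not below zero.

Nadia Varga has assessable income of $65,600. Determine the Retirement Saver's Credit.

$112

Retirement Saver's Credit: income exceeds $39,700 by $25,900, which is 26 full-or-partial $1,000 increments; reduction = 26 × $15 = $390, leaving $112.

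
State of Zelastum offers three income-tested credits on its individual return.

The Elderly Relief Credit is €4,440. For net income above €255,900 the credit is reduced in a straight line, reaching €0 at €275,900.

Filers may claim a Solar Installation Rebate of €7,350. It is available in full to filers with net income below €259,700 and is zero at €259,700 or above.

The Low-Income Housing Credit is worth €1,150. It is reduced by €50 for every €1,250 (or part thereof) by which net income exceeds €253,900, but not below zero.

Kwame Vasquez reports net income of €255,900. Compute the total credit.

Elderly Relief Credit: €255,900 is at or below the €255,900 threshold, so the full €4,440 applies.
Solar Installation Rebate: €255,900 is below the €259,700 cutoff, so the full €7,350 applies.
Low-Income Housing Credit: income exceeds €253,900 by €2,000, which is 2 full-or-partial €1,250 increments; reduction = 2 × €50 = €100, leaving €1,050.
Total: €4,440 + €7,350 + €1,050 = €12,840.

€12,840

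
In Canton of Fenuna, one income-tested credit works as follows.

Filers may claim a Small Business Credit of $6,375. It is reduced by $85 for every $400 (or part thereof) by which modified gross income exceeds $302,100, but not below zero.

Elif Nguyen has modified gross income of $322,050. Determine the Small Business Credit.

Small Business Credit: income exceeds $302,100 by $19,950, which is 50 full-or-partial $400 increments; reduction = 50 × $85 = $4,250, leaving $2,125.

$2,125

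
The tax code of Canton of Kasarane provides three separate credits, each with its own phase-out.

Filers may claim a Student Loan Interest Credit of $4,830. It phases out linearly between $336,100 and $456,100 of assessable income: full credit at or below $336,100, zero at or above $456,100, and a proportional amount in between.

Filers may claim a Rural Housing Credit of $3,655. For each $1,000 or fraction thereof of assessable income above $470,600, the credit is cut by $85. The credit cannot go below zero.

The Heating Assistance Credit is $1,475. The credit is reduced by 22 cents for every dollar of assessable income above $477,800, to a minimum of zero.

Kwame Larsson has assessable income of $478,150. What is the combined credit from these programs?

Student Loan Interest Credit: $478,150 is at or above $456,100, so the credit is $0.
Rural Housing Credit: income exceeds $470,600 by $7,550, which is 8 full-or-partial $1,000 increments; reduction = 8 × $85 = $680, leaving $2,975.
Heating Assistance Credit: 22% of the $350 excess over $477,800 is $77; credit = $1,475 − $77 = $1,398.
Total: $0 + $2,975 + $1,398 = $4,373.

$4,373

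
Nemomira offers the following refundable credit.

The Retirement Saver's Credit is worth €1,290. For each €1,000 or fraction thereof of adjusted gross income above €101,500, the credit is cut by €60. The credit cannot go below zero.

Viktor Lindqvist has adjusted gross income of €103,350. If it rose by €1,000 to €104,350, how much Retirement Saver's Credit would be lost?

€60

At €103,350 — income exceeds €101,500 by €1,850, which is 2 full-or-partial €1,000 increments; reduction = 2 × €60 = €120, leaving €1,170.
At €104,350 — income exceeds €101,500 by €2,850, which is 3 full-or-partial €1,000 increments; reduction = 3 × €60 = €180, leaving €1,110.
Lost: €1,170 − €1,110 = €60.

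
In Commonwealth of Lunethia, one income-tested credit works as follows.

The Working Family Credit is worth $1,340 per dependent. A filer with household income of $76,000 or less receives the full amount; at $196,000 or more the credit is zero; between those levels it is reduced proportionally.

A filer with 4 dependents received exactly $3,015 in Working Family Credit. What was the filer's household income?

Full credit = 4 × $1,340 = $5,360.
$3,015 is 3,015/5,360 of the full $5,360, so 2,345/5,360 of the $120,000 range has been used: income = $76,000 + $120,000 × 2,345/5,360 = $128,500.

$128,500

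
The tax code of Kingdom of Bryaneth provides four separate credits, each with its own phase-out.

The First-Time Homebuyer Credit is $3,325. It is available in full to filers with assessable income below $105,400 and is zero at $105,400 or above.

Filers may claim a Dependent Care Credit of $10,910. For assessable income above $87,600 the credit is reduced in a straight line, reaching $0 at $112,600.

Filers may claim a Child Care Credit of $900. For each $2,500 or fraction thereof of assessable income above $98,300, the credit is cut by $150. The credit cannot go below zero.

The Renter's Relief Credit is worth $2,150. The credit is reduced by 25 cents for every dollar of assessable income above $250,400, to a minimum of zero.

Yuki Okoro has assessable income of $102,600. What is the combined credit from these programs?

First-Time Homebuyer Credit: $102,600 is below the $105,400 cutoff, so the full $3,325 applies.
Dependent Care Credit: $102,600 is $15,000 into a $25,000 phase-out range, leaving 10,000/25,000 of the credit: $10,910 × 10,000/25,000 = $4,364.
Child Care Credit: income exceeds $98,300 by $4,300, which is 2 full-or-partial $2,500 increments; reduction = 2 × $150 = $300, leaving $600.
Renter's Relief Credit: $102,600 is at or below the $250,400 threshold, so the full $2,150 applies.
Total: $3,325 + $4,364 + $600 + $2,150 = $10,439.

$10,439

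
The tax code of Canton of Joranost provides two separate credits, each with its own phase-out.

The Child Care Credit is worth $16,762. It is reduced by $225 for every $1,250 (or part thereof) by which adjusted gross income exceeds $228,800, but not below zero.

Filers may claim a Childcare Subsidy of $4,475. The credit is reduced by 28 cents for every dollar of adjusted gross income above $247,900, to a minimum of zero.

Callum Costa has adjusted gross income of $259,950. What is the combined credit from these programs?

$12,238

Child Care Credit: income exceeds $228,800 by $31,150, which is 25 full-or-partial $1,250 increments; reduction = 25 × $225 = $5,625, leaving $11,137.
Childcare Subsidy: 28% of the $12,050 excess over $247,900 is $3,374; credit = $4,475 − $3,374 = $1,101.
Total: $11,137 + $1,101 = $12,238.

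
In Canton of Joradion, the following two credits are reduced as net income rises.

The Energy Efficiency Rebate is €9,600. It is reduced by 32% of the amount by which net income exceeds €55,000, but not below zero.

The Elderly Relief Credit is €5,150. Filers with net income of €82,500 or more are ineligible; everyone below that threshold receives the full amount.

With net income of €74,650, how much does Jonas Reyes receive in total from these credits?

€8,462

Energy Efficiency Rebate: 32% of the €19,650 excess over €55,000 is €6,288; credit = €9,600 − €6,288 = €3,312.
Elderly Relief Credit: €74,650 is below the €82,500 cutoff, so the full €5,150 applies.
Total: €3,312 + €5,150 = €8,462.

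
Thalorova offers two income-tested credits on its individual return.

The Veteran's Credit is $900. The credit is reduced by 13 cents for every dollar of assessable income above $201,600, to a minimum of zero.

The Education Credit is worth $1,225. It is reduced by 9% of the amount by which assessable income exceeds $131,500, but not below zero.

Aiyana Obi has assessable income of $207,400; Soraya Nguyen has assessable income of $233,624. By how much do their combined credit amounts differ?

Aiyana ($207,400): Veteran's Credit: 13% of the $5,800 excess over $201,600 is $754; credit = $900 − $754 = $146. Education Credit: 9% of the $75,900 excess over $131,500 is $6,831 ≥ base, so the credit is $0. total $146 + $0 = $146
Soraya ($233,624): Veteran's Credit: 13% of the $32,024 excess over $201,600 is $4,163.12 ≥ base, so the credit is $0. Education Credit: 9% of the $102,124 excess over $131,500 is $9,191.16 ≥ base, so the credit is $0. total $0 + $0 = $0
Difference: |$146 − $0| = $146.

$146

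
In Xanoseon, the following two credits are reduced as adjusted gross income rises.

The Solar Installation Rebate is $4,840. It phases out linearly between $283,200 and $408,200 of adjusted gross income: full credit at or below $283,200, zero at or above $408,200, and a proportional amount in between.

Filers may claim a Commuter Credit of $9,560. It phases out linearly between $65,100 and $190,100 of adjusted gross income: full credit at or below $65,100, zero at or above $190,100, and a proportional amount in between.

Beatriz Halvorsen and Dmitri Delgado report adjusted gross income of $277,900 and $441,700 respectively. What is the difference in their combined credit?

Beatriz ($277,900): Solar Installation Rebate: $277,900 is at or below the $283,200 threshold, so the full $4,840 applies. Commuter Credit: $277,900 is at or above $190,100, so the credit is $0. total $4,840 + $0 = $4,840
Dmitri ($441,700): Solar Installation Rebate: $441,700 is at or above $408,200, so the credit is $0. Commuter Credit: $441,700 is at or above $190,100, so the credit is $0. total $0 + $0 = $0
Difference: |$4,840 − $0| = $4,840.

$4,840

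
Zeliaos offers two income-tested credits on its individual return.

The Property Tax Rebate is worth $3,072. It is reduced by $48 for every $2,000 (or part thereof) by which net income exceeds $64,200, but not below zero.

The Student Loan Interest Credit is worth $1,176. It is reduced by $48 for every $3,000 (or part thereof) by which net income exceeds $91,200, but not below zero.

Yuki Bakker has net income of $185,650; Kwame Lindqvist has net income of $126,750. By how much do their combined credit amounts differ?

$1,992

Yuki ($185,650): Property Tax Rebate: income exceeds $64,200 by $121,450, which is 61 full-or-partial $2,000 increments; reduction = 61 × $48 = $2,928, leaving $144. Student Loan Interest Credit: income exceeds $91,200 by $94,450 → 32 increments × $48 = $1,536 ≥ base, so the credit is $0. total $144 + $0 = $144
Kwame ($126,750): Property Tax Rebate: income exceeds $64,200 by $62,550, which is 32 full-or-partial $2,000 increments; reduction = 32 × $48 = $1,536, leaving $1,536. Student Loan Interest Credit: income exceeds $91,200 by $35,550, which is 12 full-or-partial $3,000 increments; reduction = 12 × $48 = $576, leaving $600. total $1,536 + $600 = $2,136
Difference: |$144 − $2,136| = $1,992.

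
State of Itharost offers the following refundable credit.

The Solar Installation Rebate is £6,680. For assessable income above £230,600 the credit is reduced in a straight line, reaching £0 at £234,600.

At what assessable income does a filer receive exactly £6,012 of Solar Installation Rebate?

£6,012 is 6,012/6,680 of the full £6,680, so 668/6,680 of the £4,000 range has been used: income = £230,600 + £4,000 × 668/6,680 = £231,000.

£231,000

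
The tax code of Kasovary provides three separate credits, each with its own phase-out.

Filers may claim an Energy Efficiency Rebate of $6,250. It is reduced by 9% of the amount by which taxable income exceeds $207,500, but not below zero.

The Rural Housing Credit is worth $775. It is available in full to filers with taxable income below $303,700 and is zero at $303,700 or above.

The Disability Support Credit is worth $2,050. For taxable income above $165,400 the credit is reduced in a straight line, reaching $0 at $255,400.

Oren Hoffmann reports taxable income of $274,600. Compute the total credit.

Energy Efficiency Rebate: 9% of the $67,100 excess over $207,500 is $6,039; credit = $6,250 − $6,039 = $211.
Rural Housing Credit: $274,600 is below the $303,700 cutoff, so the full $775 applies.
Disability Support Credit: $274,600 is at or above $255,400, so the credit is $0.
Total: $211 + $775 + $0 = $986.

$986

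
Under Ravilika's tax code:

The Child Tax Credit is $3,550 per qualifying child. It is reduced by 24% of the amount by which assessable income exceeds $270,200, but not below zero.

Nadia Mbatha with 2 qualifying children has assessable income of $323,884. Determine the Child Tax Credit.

$0

Child Tax Credit: base = 2 × $3,550 = $7,100. 24% of the $53,684 excess over $270,200 is $12,884.16 ≥ base, so the credit is $0.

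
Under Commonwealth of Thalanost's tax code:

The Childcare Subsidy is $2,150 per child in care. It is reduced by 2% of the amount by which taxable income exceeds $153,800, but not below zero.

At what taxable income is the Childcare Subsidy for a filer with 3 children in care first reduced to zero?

Full credit = 3 × $2,150 = $6,450.
The credit falls by 2% of each dollar above $153,800, so it reaches zero when the excess is $6,450 / 2% = $322,500: income = $153,800 + $322,500 = $476,300.

$476,300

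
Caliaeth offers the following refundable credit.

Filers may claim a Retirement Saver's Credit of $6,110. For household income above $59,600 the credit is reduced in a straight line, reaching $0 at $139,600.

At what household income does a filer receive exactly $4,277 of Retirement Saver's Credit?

$4,277 is 4,277/6,110 of the full $6,110, so 1,833/6,110 of the $80,000 range has been used: income = $59,600 + $80,000 × 1,833/6,110 = $83,600.

$83,600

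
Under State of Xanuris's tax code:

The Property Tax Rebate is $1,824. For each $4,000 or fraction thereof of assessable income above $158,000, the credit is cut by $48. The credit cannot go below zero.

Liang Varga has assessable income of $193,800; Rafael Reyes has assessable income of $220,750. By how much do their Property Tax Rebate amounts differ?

Liang ($193,800): Property Tax Rebate: income exceeds $158,000 by $35,800, which is 9 full-or-partial $4,000 increments; reduction = 9 × $48 = $432, leaving $1,392.
Rafael ($220,750): Property Tax Rebate: income exceeds $158,000 by $62,750, which is 16 full-or-partial $4,000 increments; reduction = 16 × $48 = $768, leaving $1,056.
Difference: |$1,392 − $1,056| = $336.

$336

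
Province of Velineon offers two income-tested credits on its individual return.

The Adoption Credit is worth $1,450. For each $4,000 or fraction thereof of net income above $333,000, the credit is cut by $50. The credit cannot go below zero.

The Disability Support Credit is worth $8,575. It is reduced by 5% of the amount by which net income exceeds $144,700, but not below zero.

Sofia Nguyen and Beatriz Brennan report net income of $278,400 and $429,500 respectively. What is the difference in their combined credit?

Sofia ($278,400): Adoption Credit: $278,400 is at or below the $333,000 threshold, so the full $1,450 applies. Disability Support Credit: 5% of the $133,700 excess over $144,700 is $6,685; credit = $8,575 − $6,685 = $1,890. total $1,450 + $1,890 = $3,340
Beatriz ($429,500): Adoption Credit: income exceeds $333,000 by $96,500, which is 25 full-or-partial $4,000 increments; reduction = 25 × $50 = $1,250, leaving $200. Disability Support Credit: 5% of the $284,800 excess over $144,700 is $14,240 ≥ base, so the credit is $0. total $200 + $0 = $200
Difference: |$3,340 − $200| = $3,140.

$3,140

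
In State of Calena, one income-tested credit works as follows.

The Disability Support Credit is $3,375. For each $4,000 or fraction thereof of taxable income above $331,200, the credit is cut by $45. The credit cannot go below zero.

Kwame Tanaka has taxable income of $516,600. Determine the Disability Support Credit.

Disability Support Credit: income exceeds $331,200 by $185,400, which is 47 full-or-partial $4,000 increments; reduction = 47 × $45 = $2,115, leaving $1,260.

$1,260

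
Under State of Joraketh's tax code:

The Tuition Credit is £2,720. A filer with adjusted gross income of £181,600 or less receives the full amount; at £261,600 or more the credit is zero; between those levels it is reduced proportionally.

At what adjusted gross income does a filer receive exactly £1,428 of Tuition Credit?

£1,428 is 1,428/2,720 of the full £2,720, so 1,292/2,720 of the £80,000 range has been used: income = £181,600 + £80,000 × 1,292/2,720 = £219,600.

£219,600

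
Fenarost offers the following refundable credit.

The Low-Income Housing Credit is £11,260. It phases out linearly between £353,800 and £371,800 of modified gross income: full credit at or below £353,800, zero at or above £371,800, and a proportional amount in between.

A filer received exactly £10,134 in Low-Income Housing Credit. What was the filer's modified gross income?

£10,134 is 10,134/11,260 of the full £11,260, so 1,126/11,260 of the £18,000 range has been used: income = £353,800 + £18,000 × 1,126/11,260 = £355,600.

£355,600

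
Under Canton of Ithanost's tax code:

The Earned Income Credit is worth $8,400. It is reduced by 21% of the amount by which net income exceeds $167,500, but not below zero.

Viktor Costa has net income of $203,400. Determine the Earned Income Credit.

$861

Earned Income Credit: 21% of the $35,900 excess over $167,500 is $7,539; credit = $8,400 − $7,539 = $861.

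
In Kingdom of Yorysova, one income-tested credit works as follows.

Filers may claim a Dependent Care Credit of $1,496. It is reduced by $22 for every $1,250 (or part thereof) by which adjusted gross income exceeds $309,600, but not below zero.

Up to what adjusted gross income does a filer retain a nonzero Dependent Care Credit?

$393,350

After 67 increments the reduction is 67 × $22 = $1,474, leaving $22; one more increment wipes it out. Increment 67 ends at excess 67 × $1,250 = $83,750, so the highest qualifying income is $309,600 + $83,750 = $393,350.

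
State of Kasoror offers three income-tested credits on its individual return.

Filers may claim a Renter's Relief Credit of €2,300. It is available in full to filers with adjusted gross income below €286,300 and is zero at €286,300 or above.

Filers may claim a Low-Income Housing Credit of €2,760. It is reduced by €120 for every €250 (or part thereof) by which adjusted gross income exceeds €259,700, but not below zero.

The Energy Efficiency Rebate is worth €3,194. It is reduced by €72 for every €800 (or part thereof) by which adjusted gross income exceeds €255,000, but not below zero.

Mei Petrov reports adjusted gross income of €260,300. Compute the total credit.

€7,390

Renter's Relief Credit: €260,300 is below the €286,300 cutoff, so the full €2,300 applies.
Low-Income Housing Credit: income exceeds €259,700 by €600, which is 3 full-or-partial €250 increments; reduction = 3 × €120 = €360, leaving €2,400.
Energy Efficiency Rebate: income exceeds €255,000 by €5,300, which is 7 full-or-partial €800 increments; reduction = 7 × €72 = €504, leaving €2,690.
Total: €2,300 + €2,400 + €2,690 = €7,390.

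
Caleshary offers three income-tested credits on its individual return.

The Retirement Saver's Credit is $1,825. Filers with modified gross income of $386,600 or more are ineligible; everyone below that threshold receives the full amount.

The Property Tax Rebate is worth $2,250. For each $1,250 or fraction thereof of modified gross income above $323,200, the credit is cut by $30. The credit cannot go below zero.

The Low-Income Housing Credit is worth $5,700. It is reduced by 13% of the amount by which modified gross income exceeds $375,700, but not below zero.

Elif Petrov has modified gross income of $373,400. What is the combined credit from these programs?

Retirement Saver's Credit: $373,400 is below the $386,600 cutoff, so the full $1,825 applies.
Property Tax Rebate: income exceeds $323,200 by $50,200, which is 41 full-or-partial $1,250 increments; reduction = 41 × $30 = $1,230, leaving $1,020.
Low-Income Housing Credit: $373,400 is at or below the $375,700 threshold, so the full $5,700 applies.
Total: $1,825 + $1,020 + $5,700 = $8,545.

$8,545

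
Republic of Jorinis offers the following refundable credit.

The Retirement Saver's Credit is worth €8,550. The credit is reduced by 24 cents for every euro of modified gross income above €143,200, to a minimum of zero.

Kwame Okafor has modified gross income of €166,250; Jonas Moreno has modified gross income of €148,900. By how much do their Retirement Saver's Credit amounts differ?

Kwame (€166,250): Retirement Saver's Credit: 24% of the €23,050 excess over €143,200 is €5,532; credit = €8,550 − €5,532 = €3,018.
Jonas (€148,900): Retirement Saver's Credit: 24% of the €5,700 excess over €143,200 is €1,368; credit = €8,550 − €1,368 = €7,182.
Difference: |€3,018 − €7,182| = €4,164.

€4,164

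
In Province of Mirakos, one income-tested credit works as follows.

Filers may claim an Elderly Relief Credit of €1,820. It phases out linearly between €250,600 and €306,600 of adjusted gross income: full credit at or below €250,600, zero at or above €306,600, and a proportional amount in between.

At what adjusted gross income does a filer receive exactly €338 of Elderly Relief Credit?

€296,200

€338 is 338/1,820 of the full €1,820, so 1,482/1,820 of the €56,000 range has been used: income = €250,600 + €56,000 × 1,482/1,820 = €296,200.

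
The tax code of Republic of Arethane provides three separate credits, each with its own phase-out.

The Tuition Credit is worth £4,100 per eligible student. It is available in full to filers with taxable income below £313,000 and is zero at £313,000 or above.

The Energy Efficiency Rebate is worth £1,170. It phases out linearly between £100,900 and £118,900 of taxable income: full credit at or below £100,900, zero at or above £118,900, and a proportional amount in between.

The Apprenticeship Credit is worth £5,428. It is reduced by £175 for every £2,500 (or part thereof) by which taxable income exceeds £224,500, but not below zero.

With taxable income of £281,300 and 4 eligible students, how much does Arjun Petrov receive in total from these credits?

£17,803

Tuition Credit: base = 4 × £4,100 = £16,400. £281,300 is below the £313,000 cutoff, so the full £16,400 applies.
Energy Efficiency Rebate: £281,300 is at or above £118,900, so the credit is £0.
Apprenticeship Credit: income exceeds £224,500 by £56,800, which is 23 full-or-partial £2,500 increments; reduction = 23 × £175 = £4,025, leaving £1,403.
Total: £16,400 + £0 + £1,403 = £17,803.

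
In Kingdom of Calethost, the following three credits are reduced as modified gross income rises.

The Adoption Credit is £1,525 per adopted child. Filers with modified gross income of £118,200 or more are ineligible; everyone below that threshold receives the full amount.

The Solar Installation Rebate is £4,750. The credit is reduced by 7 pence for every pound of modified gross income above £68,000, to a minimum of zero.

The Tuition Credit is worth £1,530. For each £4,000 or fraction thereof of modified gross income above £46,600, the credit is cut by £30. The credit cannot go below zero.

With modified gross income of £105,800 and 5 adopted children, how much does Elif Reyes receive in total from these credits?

£10,809

Adoption Credit: base = 5 × £1,525 = £7,625. £105,800 is below the £118,200 cutoff, so the full £7,625 applies.
Solar Installation Rebate: 7% of the £37,800 excess over £68,000 is £2,646; credit = £4,750 − £2,646 = £2,104.
Tuition Credit: income exceeds £46,600 by £59,200, which is 15 full-or-partial £4,000 increments; reduction = 15 × £30 = £450, leaving £1,080.
Total: £7,625 + £2,104 + £1,080 = £10,809.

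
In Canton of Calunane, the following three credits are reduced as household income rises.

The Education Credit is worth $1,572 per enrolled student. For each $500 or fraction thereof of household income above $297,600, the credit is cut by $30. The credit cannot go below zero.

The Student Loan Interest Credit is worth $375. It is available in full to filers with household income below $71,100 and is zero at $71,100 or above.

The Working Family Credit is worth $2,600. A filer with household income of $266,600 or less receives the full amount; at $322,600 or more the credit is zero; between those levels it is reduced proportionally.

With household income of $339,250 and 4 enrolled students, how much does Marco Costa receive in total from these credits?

$3,768

Education Credit: base = 4 × $1,572 = $6,288. income exceeds $297,600 by $41,650, which is 84 full-or-partial $500 increments; reduction = 84 × $30 = $2,520, leaving $3,768.
Student Loan Interest Credit: $339,250 meets or exceeds the $71,100 cutoff, so the credit is $0.
Working Family Credit: $339,250 is at or above $322,600, so the credit is $0.
Total: $3,768 + $0 + $0 = $3,768.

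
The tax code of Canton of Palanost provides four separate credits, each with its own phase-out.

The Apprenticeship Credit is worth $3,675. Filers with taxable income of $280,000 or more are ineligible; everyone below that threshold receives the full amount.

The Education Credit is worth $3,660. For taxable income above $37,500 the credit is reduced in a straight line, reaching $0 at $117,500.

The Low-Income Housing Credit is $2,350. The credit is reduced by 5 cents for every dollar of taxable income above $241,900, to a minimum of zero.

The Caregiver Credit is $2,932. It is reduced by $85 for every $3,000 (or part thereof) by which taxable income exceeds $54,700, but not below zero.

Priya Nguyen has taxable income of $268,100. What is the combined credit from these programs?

$4,715

Apprenticeship Credit: $268,100 is below the $280,000 cutoff, so the full $3,675 applies.
Education Credit: $268,100 is at or above $117,500, so the credit is $0.
Low-Income Housing Credit: 5% of the $26,200 excess over $241,900 is $1,310; credit = $2,350 − $1,310 = $1,040.
Caregiver Credit: income exceeds $54,700 by $213,400 → 72 increments × $85 = $6,120 ≥ base, so the credit is $0.
Total: $3,675 + $0 + $1,040 + $0 = $4,715.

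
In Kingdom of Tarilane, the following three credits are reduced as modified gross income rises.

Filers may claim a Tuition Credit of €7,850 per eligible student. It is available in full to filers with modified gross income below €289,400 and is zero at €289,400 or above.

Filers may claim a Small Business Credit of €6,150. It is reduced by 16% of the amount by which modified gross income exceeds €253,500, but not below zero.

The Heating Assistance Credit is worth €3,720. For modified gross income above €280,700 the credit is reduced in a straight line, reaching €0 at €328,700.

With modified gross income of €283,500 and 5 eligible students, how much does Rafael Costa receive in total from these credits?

Tuition Credit: base = 5 × €7,850 = €39,250. €283,500 is below the €289,400 cutoff, so the full €39,250 applies.
Small Business Credit: 16% of the €30,000 excess over €253,500 is €4,800; credit = €6,150 − €4,800 = €1,350.
Heating Assistance Credit: €283,500 is €2,800 into a €48,000 phase-out range, leaving 45,200/48,000 of the credit: €3,720 × 45,200/48,000 = €3,503.
Total: €39,250 + €1,350 + €3,503 = €44,103.

€44,103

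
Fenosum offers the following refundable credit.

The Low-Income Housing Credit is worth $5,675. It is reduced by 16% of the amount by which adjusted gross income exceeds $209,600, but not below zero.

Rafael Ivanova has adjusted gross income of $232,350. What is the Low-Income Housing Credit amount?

$2,035

Low-Income Housing Credit: 16% of the $22,750 excess over $209,600 is $3,640; credit = $5,675 − $3,640 = $2,035.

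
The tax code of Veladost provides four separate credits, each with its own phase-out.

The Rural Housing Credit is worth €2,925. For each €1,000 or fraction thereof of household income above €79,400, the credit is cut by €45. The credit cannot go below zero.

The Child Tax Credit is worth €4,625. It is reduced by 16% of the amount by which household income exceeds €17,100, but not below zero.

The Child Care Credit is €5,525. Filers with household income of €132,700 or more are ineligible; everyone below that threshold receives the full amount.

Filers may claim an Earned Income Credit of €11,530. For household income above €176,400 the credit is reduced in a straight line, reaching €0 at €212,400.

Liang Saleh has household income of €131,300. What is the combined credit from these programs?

Rural Housing Credit: income exceeds €79,400 by €51,900, which is 52 full-or-partial €1,000 increments; reduction = 52 × €45 = €2,340, leaving €585.
Child Tax Credit: 16% of the €114,200 excess over €17,100 is €18,272 ≥ base, so the credit is €0.
Child Care Credit: €131,300 is below the €132,700 cutoff, so the full €5,525 applies.
Earned Income Credit: €131,300 is at or below the €176,400 threshold, so the full €11,530 applies.
Total: €585 + €0 + €5,525 + €11,530 = €17,640.

€17,640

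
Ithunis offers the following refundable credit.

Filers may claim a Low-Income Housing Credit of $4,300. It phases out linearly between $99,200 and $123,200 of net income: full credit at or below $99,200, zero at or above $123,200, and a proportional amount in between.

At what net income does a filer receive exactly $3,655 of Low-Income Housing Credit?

$3,655 is 3,655/4,300 of the full $4,300, so 645/4,300 of the $24,000 range has been used: income = $99,200 + $24,000 × 645/4,300 = $102,800.

$102,800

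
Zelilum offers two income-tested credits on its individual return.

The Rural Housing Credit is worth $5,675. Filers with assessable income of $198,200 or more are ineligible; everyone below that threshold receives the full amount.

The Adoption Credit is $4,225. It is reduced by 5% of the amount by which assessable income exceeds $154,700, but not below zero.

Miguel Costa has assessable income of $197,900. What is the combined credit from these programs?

$7,740

Rural Housing Credit: $197,900 is below the $198,200 cutoff, so the full $5,675 applies.
Adoption Credit: 5% of the $43,200 excess over $154,700 is $2,160; credit = $4,225 − $2,160 = $2,065.
Total: $5,675 + $2,065 = $7,740.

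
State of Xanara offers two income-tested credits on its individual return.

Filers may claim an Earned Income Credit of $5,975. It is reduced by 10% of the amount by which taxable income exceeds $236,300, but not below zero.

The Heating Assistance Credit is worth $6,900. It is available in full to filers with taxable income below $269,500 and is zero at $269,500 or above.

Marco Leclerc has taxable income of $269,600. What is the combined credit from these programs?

$2,645

Earned Income Credit: 10% of the $33,300 excess over $236,300 is $3,330; credit = $5,975 − $3,330 = $2,645.
Heating Assistance Credit: $269,600 meets or exceeds the $269,500 cutoff, so the credit is $0.
Total: $2,645 + $0 = $2,645.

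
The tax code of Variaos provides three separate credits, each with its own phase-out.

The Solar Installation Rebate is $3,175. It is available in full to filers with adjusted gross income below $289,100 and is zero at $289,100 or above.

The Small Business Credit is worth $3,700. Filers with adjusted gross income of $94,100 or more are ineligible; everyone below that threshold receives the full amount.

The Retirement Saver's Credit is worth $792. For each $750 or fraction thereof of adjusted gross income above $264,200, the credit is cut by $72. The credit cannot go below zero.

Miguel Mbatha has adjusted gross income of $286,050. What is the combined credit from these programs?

Solar Installation Rebate: $286,050 is below the $289,100 cutoff, so the full $3,175 applies.
Small Business Credit: $286,050 meets or exceeds the $94,100 cutoff, so the credit is $0.
Retirement Saver's Credit: income exceeds $264,200 by $21,850 → 30 increments × $72 = $2,160 ≥ base, so the credit is $0.
Total: $3,175 + $0 + $0 = $3,175.

$3,175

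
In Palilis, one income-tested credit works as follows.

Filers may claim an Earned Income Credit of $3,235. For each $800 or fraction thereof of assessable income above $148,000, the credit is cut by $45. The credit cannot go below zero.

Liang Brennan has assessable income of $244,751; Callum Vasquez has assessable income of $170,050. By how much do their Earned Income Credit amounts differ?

Liang ($244,751): Earned Income Credit: income exceeds $148,000 by $96,751 → 121 increments × $45 = $5,445 ≥ base, so the credit is $0.
Callum ($170,050): Earned Income Credit: income exceeds $148,000 by $22,050, which is 28 full-or-partial $800 increments; reduction = 28 × $45 = $1,260, leaving $1,975.
Difference: |$0 − $1,975| = $1,975.

$1,975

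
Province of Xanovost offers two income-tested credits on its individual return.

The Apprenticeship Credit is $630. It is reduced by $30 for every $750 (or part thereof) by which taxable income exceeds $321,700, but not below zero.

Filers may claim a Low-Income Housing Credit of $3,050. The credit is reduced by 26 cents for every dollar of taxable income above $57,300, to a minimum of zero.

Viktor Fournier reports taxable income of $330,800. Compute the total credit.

Apprenticeship Credit: income exceeds $321,700 by $9,100, which is 13 full-or-partial $750 increments; reduction = 13 × $30 = $390, leaving $240.
Low-Income Housing Credit: 26% of the $273,500 excess over $57,300 is $71,110 ≥ base, so the credit is $0.
Total: $240 + $0 = $240.

$240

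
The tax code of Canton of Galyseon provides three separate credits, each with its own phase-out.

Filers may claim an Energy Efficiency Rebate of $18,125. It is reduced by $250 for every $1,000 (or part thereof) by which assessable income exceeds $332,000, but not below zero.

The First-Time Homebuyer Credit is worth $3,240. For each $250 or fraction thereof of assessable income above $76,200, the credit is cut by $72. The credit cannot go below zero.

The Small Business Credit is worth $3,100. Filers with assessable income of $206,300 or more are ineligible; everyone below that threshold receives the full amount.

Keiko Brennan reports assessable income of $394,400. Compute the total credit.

$2,375

Energy Efficiency Rebate: income exceeds $332,000 by $62,400, which is 63 full-or-partial $1,000 increments; reduction = 63 × $250 = $15,750, leaving $2,375.
First-Time Homebuyer Credit: income exceeds $76,200 by $318,200 → 1273 increments × $72 = $91,656 ≥ base, so the credit is $0.
Small Business Credit: $394,400 meets or exceeds the $206,300 cutoff, so the credit is $0.
Total: $2,375 + $0 + $0 = $2,375.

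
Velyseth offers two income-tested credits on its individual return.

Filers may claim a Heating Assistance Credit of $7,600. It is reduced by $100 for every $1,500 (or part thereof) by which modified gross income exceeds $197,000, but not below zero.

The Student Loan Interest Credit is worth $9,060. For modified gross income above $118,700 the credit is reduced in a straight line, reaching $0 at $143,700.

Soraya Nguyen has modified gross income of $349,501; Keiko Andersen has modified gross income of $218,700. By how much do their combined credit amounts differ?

Soraya ($349,501): Heating Assistance Credit: income exceeds $197,000 by $152,501 → 102 increments × $100 = $10,200 ≥ base, so the credit is $0. Student Loan Interest Credit: $349,501 is at or above $143,700, so the credit is $0. total $0 + $0 = $0
Keiko ($218,700): Heating Assistance Credit: income exceeds $197,000 by $21,700, which is 15 full-or-partial $1,500 increments; reduction = 15 × $100 = $1,500, leaving $6,100. Student Loan Interest Credit: $218,700 is at or above $143,700, so the credit is $0. total $6,100 + $0 = $6,100
Difference: |$0 − $6,100| = $6,100.

$6,100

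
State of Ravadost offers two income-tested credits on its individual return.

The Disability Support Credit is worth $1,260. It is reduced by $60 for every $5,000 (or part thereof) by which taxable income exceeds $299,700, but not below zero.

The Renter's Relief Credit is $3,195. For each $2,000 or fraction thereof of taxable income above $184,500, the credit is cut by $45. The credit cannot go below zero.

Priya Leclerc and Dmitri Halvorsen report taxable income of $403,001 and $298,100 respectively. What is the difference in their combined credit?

Priya ($403,001): Disability Support Credit: income exceeds $299,700 by $103,301 → 21 increments × $60 = $1,260 ≥ base, so the credit is $0. Renter's Relief Credit: income exceeds $184,500 by $218,501 → 110 increments × $45 = $4,950 ≥ base, so the credit is $0. total $0 + $0 = $0
Dmitri ($298,100): Disability Support Credit: $298,100 is at or below the $299,700 threshold, so the full $1,260 applies. Renter's Relief Credit: income exceeds $184,500 by $113,600, which is 57 full-or-partial $2,000 increments; reduction = 57 × $45 = $2,565, leaving $630. total $1,260 + $630 = $1,890
Difference: |$0 − $1,890| = $1,890.

$1,890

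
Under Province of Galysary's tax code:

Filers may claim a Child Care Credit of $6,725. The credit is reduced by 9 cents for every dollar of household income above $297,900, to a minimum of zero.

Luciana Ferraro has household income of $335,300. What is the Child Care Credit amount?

$3,359

Child Care Credit: 9% of the $37,400 excess over $297,900 is $3,366; credit = $6,725 − $3,366 = $3,359.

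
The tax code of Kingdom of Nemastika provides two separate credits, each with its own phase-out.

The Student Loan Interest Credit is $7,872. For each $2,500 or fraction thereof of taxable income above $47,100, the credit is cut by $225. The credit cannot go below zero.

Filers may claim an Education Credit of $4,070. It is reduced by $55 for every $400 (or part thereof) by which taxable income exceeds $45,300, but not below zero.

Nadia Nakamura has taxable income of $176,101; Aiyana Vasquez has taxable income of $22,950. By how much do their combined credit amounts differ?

$11,942

Nadia ($176,101): Student Loan Interest Credit: income exceeds $47,100 by $129,001 → 52 increments × $225 = $11,700 ≥ base, so the credit is $0. Education Credit: income exceeds $45,300 by $130,801 → 328 increments × $55 = $18,040 ≥ base, so the credit is $0. total $0 + $0 = $0
Aiyana ($22,950): Student Loan Interest Credit: $22,950 is at or below the $47,100 threshold, so the full $7,872 applies. Education Credit: $22,950 is at or below the $45,300 threshold, so the full $4,070 applies. total $7,872 + $4,070 = $11,942
Difference: |$0 − $11,942| = $11,942.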